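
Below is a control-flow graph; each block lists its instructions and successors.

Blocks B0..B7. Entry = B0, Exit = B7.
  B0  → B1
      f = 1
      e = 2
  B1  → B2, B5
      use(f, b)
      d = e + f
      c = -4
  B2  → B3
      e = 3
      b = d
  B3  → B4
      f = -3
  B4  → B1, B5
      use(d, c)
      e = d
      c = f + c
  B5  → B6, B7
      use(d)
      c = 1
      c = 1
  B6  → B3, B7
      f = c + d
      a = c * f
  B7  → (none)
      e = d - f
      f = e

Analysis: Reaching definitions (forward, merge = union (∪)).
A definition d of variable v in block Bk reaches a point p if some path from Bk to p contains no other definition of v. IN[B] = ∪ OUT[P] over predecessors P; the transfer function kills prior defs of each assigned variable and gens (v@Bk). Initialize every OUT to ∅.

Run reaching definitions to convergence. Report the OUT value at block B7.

Converged values:
  B0:  IN={}  OUT={e@B0, f@B0}
  B1:  IN={a@B6, b@B2, c@B4, d@B1, e@B0, e@B4, f@B0, f@B3}  OUT={a@B6, b@B2, c@B1, d@B1, e@B0, e@B4, f@B0, f@B3}
  B2:  IN={a@B6, b@B2, c@B1, d@B1, e@B0, e@B4, f@B0, f@B3}  OUT={a@B6, b@B2, c@B1, d@B1, e@B2, f@B0, f@B3}
  B3:  IN={a@B6, b@B2, c@B1, c@B5, d@B1, e@B0, e@B2, e@B4, f@B0, f@B3, f@B6}  OUT={a@B6, b@B2, c@B1, c@B5, d@B1, e@B0, e@B2, e@B4, f@B3}
  B4:  IN={a@B6, b@B2, c@B1, c@B5, d@B1, e@B0, e@B2, e@B4, f@B3}  OUT={a@B6, b@B2, c@B4, d@B1, e@B4, f@B3}
  B5:  IN={a@B6, b@B2, c@B1, c@B4, d@B1, e@B0, e@B4, f@B0, f@B3}  OUT={a@B6, b@B2, c@B5, d@B1, e@B0, e@B4, f@B0, f@B3}
  B6:  IN={a@B6, b@B2, c@B5, d@B1, e@B0, e@B4, f@B0, f@B3}  OUT={a@B6, b@B2, c@B5, d@B1, e@B0, e@B4, f@B6}
  B7:  IN={a@B6, b@B2, c@B5, d@B1, e@B0, e@B4, f@B0, f@B3, f@B6}  OUT={a@B6, b@B2, c@B5, d@B1, e@B7, f@B7}

Merge at B7: IN[B7] = OUT[B5] ⊔ OUT[B6] = {a@B6, b@B2, c@B5, d@B1, e@B0, e@B4, f@B0, f@B3, f@B6}
Applying B7's transfer function to that IN value gives OUT[B7] (row B7 above).

Answer: {a@B6, b@B2, c@B5, d@B1, e@B7, f@B7}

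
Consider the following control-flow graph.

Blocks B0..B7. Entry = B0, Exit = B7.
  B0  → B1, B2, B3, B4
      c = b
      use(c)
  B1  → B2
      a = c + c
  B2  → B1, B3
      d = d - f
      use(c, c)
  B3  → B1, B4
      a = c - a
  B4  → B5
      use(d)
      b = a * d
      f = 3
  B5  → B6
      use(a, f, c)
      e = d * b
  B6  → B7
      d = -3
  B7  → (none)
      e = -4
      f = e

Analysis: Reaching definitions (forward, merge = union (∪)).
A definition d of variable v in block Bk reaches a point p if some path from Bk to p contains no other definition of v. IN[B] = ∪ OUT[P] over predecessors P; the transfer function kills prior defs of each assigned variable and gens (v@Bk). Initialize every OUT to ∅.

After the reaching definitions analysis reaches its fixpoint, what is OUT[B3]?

Fixpoint table:
  B0: | IN={} | OUT={c@B0}
  B1: | IN={a@B1, a@B3, c@B0, d@B2} | OUT={a@B1, c@B0, d@B2}
  B2: | IN={a@B1, c@B0, d@B2} | OUT={a@B1, c@B0, d@B2}
  B3: | IN={a@B1, c@B0, d@B2} | OUT={a@B3, c@B0, d@B2}
  B4: | IN={a@B3, c@B0, d@B2} | OUT={a@B3, b@B4, c@B0, d@B2, f@B4}
  B5: | IN={a@B3, b@B4, c@B0, d@B2, f@B4} | OUT={a@B3, b@B4, c@B0, d@B2, e@B5, f@B4}
  B6: | IN={a@B3, b@B4, c@B0, d@B2, e@B5, f@B4} | OUT={a@B3, b@B4, c@B0, d@B6, e@B5, f@B4}
  B7: | IN={a@B3, b@B4, c@B0, d@B6, e@B5, f@B4} | OUT={a@B3, b@B4, c@B0, d@B6, e@B7, f@B7}

Merge at B3: IN[B3] = OUT[B0] ⊔ OUT[B2] = {a@B1, c@B0, d@B2}
Applying B3's transfer function to that IN value gives OUT[B3] (row B3 above).

Answer: {a@B3, c@B0, d@B2}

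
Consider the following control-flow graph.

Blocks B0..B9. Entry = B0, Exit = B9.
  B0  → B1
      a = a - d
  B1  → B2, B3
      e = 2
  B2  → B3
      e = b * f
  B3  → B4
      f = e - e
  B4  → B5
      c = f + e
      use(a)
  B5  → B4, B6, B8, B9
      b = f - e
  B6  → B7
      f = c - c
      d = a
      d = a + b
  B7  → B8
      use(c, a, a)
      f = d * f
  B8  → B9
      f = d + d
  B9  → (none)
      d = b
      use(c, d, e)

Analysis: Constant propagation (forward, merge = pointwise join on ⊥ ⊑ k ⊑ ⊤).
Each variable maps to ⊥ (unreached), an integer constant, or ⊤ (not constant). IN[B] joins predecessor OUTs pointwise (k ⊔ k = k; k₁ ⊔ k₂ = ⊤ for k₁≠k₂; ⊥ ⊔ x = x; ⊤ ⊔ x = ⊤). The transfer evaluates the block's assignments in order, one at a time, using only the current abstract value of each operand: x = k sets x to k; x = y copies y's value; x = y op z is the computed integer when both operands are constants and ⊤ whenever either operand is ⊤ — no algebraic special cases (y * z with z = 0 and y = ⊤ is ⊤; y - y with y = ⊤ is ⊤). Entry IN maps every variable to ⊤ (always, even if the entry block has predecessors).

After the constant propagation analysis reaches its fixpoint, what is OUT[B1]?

Per-block solution:
  B0: | IN=(all ⊤) | OUT=(all ⊤)
  B1: | IN=(all ⊤) | OUT={e:2; rest ⊤}
  B2: | IN={e:2; rest ⊤} | OUT=(all ⊤)
  B3: | IN=(all ⊤) | OUT=(all ⊤)
  B4: | IN=(all ⊤) | OUT=(all ⊤)
  B5: | IN=(all ⊤) | OUT=(all ⊤)
  B6: | IN=(all ⊤) | OUT=(all ⊤)
  B7: | IN=(all ⊤) | OUT=(all ⊤)
  B8: | IN=(all ⊤) | OUT=(all ⊤)
  B9: | IN=(all ⊤) | OUT=(all ⊤)

Merge at B1: IN[B1] = OUT[B0] = {a: ⊤, b: ⊤, c: ⊤, d: ⊤, e: ⊤, f: ⊤}
Applying B1's transfer function to that IN value gives OUT[B1] (row B1 above).

Answer: {a: ⊤, b: ⊤, c: ⊤, d: ⊤, e: 2, f: ⊤}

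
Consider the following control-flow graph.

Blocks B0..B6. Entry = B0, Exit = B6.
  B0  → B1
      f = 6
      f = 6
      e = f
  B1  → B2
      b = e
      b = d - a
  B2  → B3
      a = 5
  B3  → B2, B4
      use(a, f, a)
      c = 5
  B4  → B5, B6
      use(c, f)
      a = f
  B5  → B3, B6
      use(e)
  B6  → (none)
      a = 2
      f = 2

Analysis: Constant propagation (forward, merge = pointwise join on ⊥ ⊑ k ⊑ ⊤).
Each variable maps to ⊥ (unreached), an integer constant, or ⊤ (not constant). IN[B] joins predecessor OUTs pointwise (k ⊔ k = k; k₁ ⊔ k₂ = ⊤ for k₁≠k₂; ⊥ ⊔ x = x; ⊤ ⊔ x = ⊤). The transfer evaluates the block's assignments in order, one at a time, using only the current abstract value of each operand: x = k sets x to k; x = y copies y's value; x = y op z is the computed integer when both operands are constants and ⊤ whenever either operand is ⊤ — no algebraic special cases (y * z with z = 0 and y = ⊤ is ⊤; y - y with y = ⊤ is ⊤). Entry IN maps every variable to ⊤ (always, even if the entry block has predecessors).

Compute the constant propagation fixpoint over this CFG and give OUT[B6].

Answer: {a: 2, b: ⊤, c: 5, d: ⊤, e: 6, f: 2}

Working:
Per-block solution:
  B0:  IN=(all ⊤)  OUT={e:6, f:6; rest ⊤}
  B1:  IN={e:6, f:6; rest ⊤}  OUT={e:6, f:6; rest ⊤}
  B2:  IN={e:6, f:6; rest ⊤}  OUT={a:5, e:6, f:6; rest ⊤}
  B3:  IN={e:6, f:6; rest ⊤}  OUT={c:5, e:6, f:6; rest ⊤}
  B4:  IN={c:5, e:6, f:6; rest ⊤}  OUT={a:6, c:5, e:6, f:6; rest ⊤}
  B5:  IN={a:6, c:5, e:6, f:6; rest ⊤}  OUT={a:6, c:5, e:6, f:6; rest ⊤}
  B6:  IN={a:6, c:5, e:6, f:6; rest ⊤}  OUT={a:2, c:5, e:6, f:2; rest ⊤}

Merge at B6: IN[B6] = OUT[B4] ⊔ OUT[B5] = {a: 6, b: ⊤, c: 5, d: ⊤, e: 6, f: 6}
Applying B6's transfer function to that IN value gives OUT[B6] (row B6 above).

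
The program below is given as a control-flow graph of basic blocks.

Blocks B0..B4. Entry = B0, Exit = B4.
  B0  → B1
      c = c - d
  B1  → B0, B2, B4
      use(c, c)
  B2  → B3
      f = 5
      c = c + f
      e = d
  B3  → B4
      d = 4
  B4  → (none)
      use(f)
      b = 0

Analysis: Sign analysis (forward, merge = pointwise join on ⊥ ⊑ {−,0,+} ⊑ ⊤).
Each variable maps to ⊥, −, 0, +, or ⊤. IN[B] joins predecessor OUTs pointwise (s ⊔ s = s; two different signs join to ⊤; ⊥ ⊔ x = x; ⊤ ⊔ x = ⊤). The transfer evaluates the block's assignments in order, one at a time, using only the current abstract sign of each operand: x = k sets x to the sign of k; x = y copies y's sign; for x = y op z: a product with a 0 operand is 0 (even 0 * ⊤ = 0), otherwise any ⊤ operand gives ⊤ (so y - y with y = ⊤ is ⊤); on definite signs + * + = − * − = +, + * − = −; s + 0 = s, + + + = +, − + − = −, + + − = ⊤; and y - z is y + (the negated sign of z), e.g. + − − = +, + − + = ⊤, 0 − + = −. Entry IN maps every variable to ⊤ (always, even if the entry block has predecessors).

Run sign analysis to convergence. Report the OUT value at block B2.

Answer: {a: ⊤, b: ⊤, c: ⊤, d: ⊤, e: ⊤, f: +}

Derivation:
Per-block solution:
  B0: | IN=(all ⊤) | OUT=(all ⊤)
  B1: | IN=(all ⊤) | OUT=(all ⊤)
  B2: | IN=(all ⊤) | OUT={f:+; rest ⊤}
  B3: | IN={f:+; rest ⊤} | OUT={d:+, f:+; rest ⊤}
  B4: | IN=(all ⊤) | OUT={b:0; rest ⊤}

Merge at B2: IN[B2] = OUT[B1] = {a: ⊤, b: ⊤, c: ⊤, d: ⊤, e: ⊤, f: ⊤}
Applying B2's transfer function to that IN value gives OUT[B2] (row B2 above).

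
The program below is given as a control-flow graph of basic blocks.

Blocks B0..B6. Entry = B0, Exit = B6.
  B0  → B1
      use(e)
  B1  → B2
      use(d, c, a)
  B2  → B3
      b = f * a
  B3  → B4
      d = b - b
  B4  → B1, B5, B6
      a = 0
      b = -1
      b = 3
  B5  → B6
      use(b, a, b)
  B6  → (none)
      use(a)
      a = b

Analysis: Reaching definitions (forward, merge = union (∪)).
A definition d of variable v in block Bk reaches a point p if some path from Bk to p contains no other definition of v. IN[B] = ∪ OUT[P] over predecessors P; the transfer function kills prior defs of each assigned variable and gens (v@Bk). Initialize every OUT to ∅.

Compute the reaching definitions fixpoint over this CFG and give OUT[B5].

Fixpoint table:
  B0: | IN={} | OUT={}
  B1: | IN={a@B4, b@B4, d@B3} | OUT={a@B4, b@B4, d@B3}
  B2: | IN={a@B4, b@B4, d@B3} | OUT={a@B4, b@B2, d@B3}
  B3: | IN={a@B4, b@B2, d@B3} | OUT={a@B4, b@B2, d@B3}
  B4: | IN={a@B4, b@B2, d@B3} | OUT={a@B4, b@B4, d@B3}
  B5: | IN={a@B4, b@B4, d@B3} | OUT={a@B4, b@B4, d@B3}
  B6: | IN={a@B4, b@B4, d@B3} | OUT={a@B6, b@B4, d@B3}

Merge at B5: IN[B5] = OUT[B4] = {a@B4, b@B4, d@B3}
Applying B5's transfer function to that IN value gives OUT[B5] (row B5 above).

Answer: {a@B4, b@B4, d@B3}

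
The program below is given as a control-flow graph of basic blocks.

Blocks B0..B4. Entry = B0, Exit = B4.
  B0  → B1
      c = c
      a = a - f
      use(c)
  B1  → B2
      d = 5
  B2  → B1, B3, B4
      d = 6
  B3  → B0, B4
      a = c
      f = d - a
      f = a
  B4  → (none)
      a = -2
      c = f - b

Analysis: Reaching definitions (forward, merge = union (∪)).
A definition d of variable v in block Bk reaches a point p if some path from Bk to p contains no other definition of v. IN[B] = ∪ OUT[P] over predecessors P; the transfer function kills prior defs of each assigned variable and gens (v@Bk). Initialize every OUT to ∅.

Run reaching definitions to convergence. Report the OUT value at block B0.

Answer: {a@B0, c@B0, d@B2, f@B3}

Trace:
Converged values:
  B0: | IN={a@B3, c@B0, d@B2, f@B3} | OUT={a@B0, c@B0, d@B2, f@B3}
  B1: | IN={a@B0, c@B0, d@B2, f@B3} | OUT={a@B0, c@B0, d@B1, f@B3}
  B2: | IN={a@B0, c@B0, d@B1, f@B3} | OUT={a@B0, c@B0, d@B2, f@B3}
  B3: | IN={a@B0, c@B0, d@B2, f@B3} | OUT={a@B3, c@B0, d@B2, f@B3}
  B4: | IN={a@B0, a@B3, c@B0, d@B2, f@B3} | OUT={a@B4, c@B4, d@B2, f@B3}

Merge at B0 (entry node, so the boundary value {} is joined with the incoming edge(s)): IN[B0] = {} ⊔ OUT[B3] = {a@B3, c@B0, d@B2, f@B3}
Applying B0's transfer function to that IN value gives OUT[B0] (row B0 above).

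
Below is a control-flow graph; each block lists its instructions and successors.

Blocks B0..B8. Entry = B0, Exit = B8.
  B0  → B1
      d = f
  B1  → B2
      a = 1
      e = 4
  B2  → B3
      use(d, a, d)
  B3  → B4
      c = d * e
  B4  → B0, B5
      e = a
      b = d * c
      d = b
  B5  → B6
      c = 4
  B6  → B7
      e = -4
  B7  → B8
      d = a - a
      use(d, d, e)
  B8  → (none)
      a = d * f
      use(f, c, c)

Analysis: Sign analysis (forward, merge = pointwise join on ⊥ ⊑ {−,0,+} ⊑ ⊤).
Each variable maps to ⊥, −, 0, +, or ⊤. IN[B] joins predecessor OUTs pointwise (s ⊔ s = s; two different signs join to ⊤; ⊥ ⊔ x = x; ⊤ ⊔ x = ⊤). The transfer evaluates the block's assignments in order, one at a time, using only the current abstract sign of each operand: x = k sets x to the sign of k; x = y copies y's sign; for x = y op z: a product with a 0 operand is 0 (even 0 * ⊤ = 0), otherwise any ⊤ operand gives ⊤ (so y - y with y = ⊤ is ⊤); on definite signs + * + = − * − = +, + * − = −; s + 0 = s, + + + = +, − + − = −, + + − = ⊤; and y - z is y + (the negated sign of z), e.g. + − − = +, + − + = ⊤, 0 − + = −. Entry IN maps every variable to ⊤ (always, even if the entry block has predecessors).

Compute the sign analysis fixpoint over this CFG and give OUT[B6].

Fixpoint table:
  B0:   IN=(all ⊤)   OUT=(all ⊤)
  B1:   IN=(all ⊤)   OUT={a:+, e:+; rest ⊤}
  B2:   IN={a:+, e:+; rest ⊤}   OUT={a:+, e:+; rest ⊤}
  B3:   IN={a:+, e:+; rest ⊤}   OUT={a:+, e:+; rest ⊤}
  B4:   IN={a:+, e:+; rest ⊤}   OUT={a:+, e:+; rest ⊤}
  B5:   IN={a:+, e:+; rest ⊤}   OUT={a:+, c:+, e:+; rest ⊤}
  B6:   IN={a:+, c:+, e:+; rest ⊤}   OUT={a:+, c:+, e:-; rest ⊤}
  B7:   IN={a:+, c:+, e:-; rest ⊤}   OUT={a:+, c:+, e:-; rest ⊤}
  B8:   IN={a:+, c:+, e:-; rest ⊤}   OUT={c:+, e:-; rest ⊤}

Merge at B6: IN[B6] = OUT[B5] = {a: +, b: ⊤, c: +, d: ⊤, e: +, f: ⊤}
Applying B6's transfer function to that IN value gives OUT[B6] (row B6 above).

Answer: {a: +, b: ⊤, c: +, d: ⊤, e: -, f: ⊤}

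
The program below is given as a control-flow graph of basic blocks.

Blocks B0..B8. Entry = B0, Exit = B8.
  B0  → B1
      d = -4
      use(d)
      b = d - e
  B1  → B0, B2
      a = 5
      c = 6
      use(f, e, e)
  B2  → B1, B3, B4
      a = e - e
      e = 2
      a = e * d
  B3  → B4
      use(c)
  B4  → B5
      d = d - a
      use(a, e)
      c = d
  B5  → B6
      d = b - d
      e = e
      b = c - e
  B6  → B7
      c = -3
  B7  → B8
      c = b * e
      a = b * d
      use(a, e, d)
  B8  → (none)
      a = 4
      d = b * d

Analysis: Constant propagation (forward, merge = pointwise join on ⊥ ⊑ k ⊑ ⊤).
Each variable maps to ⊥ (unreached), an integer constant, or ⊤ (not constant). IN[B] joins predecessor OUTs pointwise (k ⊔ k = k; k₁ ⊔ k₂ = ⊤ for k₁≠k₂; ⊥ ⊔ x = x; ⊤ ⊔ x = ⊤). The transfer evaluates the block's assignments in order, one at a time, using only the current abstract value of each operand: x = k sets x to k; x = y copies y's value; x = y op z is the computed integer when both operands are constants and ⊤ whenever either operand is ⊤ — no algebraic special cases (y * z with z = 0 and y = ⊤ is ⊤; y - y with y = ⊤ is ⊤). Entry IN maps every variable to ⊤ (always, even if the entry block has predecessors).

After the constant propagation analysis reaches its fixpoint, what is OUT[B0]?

Converged values:
  B0: | IN=(all ⊤) | OUT={d:-4; rest ⊤}
  B1: | IN={d:-4; rest ⊤} | OUT={a:5, c:6, d:-4; rest ⊤}
  B2: | IN={a:5, c:6, d:-4; rest ⊤} | OUT={a:-8, c:6, d:-4, e:2; rest ⊤}
  B3: | IN={a:-8, c:6, d:-4, e:2; rest ⊤} | OUT={a:-8, c:6, d:-4, e:2; rest ⊤}
  B4: | IN={a:-8, c:6, d:-4, e:2; rest ⊤} | OUT={a:-8, c:4, d:4, e:2; rest ⊤}
  B5: | IN={a:-8, c:4, d:4, e:2; rest ⊤} | OUT={a:-8, b:2, c:4, e:2; rest ⊤}
  B6: | IN={a:-8, b:2, c:4, e:2; rest ⊤} | OUT={a:-8, b:2, c:-3, e:2; rest ⊤}
  B7: | IN={a:-8, b:2, c:-3, e:2; rest ⊤} | OUT={b:2, c:4, e:2; rest ⊤}
  B8: | IN={b:2, c:4, e:2; rest ⊤} | OUT={a:4, b:2, c:4, e:2; rest ⊤}

Merge at B0 (entry node, so the boundary value (all ⊤) is joined with the incoming edge(s)): IN[B0] = (all ⊤) ⊔ OUT[B1] = {a: ⊤, b: ⊤, c: ⊤, d: ⊤, e: ⊤, f: ⊤}
Applying B0's transfer function to that IN value gives OUT[B0] (row B0 above).

Answer: {a: ⊤, b: ⊤, c: ⊤, d: -4, e: ⊤, f: ⊤}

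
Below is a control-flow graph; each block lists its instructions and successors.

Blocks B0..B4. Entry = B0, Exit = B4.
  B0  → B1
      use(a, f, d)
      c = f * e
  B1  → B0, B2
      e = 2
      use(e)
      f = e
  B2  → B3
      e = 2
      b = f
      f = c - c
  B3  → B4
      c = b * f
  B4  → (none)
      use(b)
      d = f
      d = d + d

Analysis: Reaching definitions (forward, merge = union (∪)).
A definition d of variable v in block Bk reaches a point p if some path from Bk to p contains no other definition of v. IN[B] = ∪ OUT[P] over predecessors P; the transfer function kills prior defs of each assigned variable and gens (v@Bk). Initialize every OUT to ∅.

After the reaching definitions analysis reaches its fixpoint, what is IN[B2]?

Answer: {c@B0, e@B1, f@B1}

Derivation:
Per-block solution:
  B0:  IN={c@B0, e@B1, f@B1}  OUT={c@B0, e@B1, f@B1}
  B1:  IN={c@B0, e@B1, f@B1}  OUT={c@B0, e@B1, f@B1}
  B2:  IN={c@B0, e@B1, f@B1}  OUT={b@B2, c@B0, e@B2, f@B2}
  B3:  IN={b@B2, c@B0, e@B2, f@B2}  OUT={b@B2, c@B3, e@B2, f@B2}
  B4:  IN={b@B2, c@B3, e@B2, f@B2}  OUT={b@B2, c@B3, d@B4, e@B2, f@B2}

Merge at B2: IN[B2] = OUT[B1] = {c@B0, e@B1, f@B1}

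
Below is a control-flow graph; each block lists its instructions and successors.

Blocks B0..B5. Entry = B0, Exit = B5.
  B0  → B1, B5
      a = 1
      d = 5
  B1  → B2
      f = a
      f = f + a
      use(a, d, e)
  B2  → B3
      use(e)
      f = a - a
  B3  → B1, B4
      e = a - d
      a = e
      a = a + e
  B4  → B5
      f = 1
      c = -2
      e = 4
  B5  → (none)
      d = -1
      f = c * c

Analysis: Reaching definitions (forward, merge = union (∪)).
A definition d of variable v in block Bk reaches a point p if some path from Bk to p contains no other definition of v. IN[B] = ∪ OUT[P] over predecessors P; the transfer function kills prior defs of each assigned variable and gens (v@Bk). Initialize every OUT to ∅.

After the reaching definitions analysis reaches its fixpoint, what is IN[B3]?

Answer: {a@B0, a@B3, d@B0, e@B3, f@B2}

Trace:
Converged values:
  B0: | IN={} | OUT={a@B0, d@B0}
  B1: | IN={a@B0, a@B3, d@B0, e@B3, f@B2} | OUT={a@B0, a@B3, d@B0, e@B3, f@B1}
  B2: | IN={a@B0, a@B3, d@B0, e@B3, f@B1} | OUT={a@B0, a@B3, d@B0, e@B3, f@B2}
  B3: | IN={a@B0, a@B3, d@B0, e@B3, f@B2} | OUT={a@B3, d@B0, e@B3, f@B2}
  B4: | IN={a@B3, d@B0, e@B3, f@B2} | OUT={a@B3, c@B4, d@B0, e@B4, f@B4}
  B5: | IN={a@B0, a@B3, c@B4, d@B0, e@B4, f@B4} | OUT={a@B0, a@B3, c@B4, d@B5, e@B4, f@B5}

Merge at B3: IN[B3] = OUT[B2] = {a@B0, a@B3, d@B0, e@B3, f@B2}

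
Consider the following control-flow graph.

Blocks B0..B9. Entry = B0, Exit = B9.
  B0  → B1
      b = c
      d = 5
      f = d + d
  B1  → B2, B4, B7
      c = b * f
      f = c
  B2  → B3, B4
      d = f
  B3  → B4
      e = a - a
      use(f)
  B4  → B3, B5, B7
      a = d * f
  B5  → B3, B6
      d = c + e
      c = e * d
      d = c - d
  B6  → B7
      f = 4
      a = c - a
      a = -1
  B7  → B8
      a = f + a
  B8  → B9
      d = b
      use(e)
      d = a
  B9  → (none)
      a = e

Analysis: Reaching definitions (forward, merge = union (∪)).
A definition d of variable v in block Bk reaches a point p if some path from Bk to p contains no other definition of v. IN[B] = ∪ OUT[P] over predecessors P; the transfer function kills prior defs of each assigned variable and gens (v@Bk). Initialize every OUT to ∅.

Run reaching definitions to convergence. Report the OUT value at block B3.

Per-block solution:
  B0: | IN={} | OUT={b@B0, d@B0, f@B0}
  B1: | IN={b@B0, d@B0, f@B0} | OUT={b@B0, c@B1, d@B0, f@B1}
  B2: | IN={b@B0, c@B1, d@B0, f@B1} | OUT={b@B0, c@B1, d@B2, f@B1}
  B3: | IN={a@B4, b@B0, c@B1, c@B5, d@B0, d@B2, d@B5, e@B3, f@B1} | OUT={a@B4, b@B0, c@B1, c@B5, d@B0, d@B2, d@B5, e@B3, f@B1}
  B4: | IN={a@B4, b@B0, c@B1, c@B5, d@B0, d@B2, d@B5, e@B3, f@B1} | OUT={a@B4, b@B0, c@B1, c@B5, d@B0, d@B2, d@B5, e@B3, f@B1}
  B5: | IN={a@B4, b@B0, c@B1, c@B5, d@B0, d@B2, d@B5, e@B3, f@B1} | OUT={a@B4, b@B0, c@B5, d@B5, e@B3, f@B1}
  B6: | IN={a@B4, b@B0, c@B5, d@B5, e@B3, f@B1} | OUT={a@B6, b@B0, c@B5, d@B5, e@B3, f@B6}
  B7: | IN={a@B4, a@B6, b@B0, c@B1, c@B5, d@B0, d@B2, d@B5, e@B3, f@B1, f@B6} | OUT={a@B7, b@B0, c@B1, c@B5, d@B0, d@B2, d@B5, e@B3, f@B1, f@B6}
  B8: | IN={a@B7, b@B0, c@B1, c@B5, d@B0, d@B2, d@B5, e@B3, f@B1, f@B6} | OUT={a@B7, b@B0, c@B1, c@B5, d@B8, e@B3, f@B1, f@B6}
  B9: | IN={a@B7, b@B0, c@B1, c@B5, d@B8, e@B3, f@B1, f@B6} | OUT={a@B9, b@B0, c@B1, c@B5, d@B8, e@B3, f@B1, f@B6}

Merge at B3: IN[B3] = OUT[B2] ⊔ OUT[B4] ⊔ OUT[B5] = {a@B4, b@B0, c@B1, c@B5, d@B0, d@B2, d@B5, e@B3, f@B1}
Applying B3's transfer function to that IN value gives OUT[B3] (row B3 above).

Answer: {a@B4, b@B0, c@B1, c@B5, d@B0, d@B2, d@B5, e@B3, f@B1}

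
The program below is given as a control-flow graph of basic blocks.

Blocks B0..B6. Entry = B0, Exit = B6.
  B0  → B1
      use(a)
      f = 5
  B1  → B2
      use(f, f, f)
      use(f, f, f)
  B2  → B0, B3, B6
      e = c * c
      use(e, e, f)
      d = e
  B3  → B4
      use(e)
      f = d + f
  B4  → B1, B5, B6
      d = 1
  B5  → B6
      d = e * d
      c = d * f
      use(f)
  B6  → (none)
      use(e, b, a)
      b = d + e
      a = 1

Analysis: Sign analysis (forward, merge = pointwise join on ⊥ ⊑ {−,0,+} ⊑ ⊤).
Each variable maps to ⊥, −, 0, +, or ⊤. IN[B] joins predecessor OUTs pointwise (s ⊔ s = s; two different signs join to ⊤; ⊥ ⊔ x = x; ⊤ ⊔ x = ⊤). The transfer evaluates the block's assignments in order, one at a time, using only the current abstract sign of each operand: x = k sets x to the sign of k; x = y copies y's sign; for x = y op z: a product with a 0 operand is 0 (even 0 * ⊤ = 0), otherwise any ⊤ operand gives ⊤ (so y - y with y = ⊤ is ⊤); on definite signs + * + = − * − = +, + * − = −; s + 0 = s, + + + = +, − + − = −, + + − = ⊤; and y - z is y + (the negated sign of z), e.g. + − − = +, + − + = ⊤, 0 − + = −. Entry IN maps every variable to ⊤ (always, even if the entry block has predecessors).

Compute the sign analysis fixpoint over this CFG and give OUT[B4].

Answer: {a: ⊤, b: ⊤, c: ⊤, d: +, e: ⊤, f: ⊤}

Trace:
Fixpoint table:
  B0:  IN=(all ⊤)  OUT={f:+; rest ⊤}
  B1:  IN=(all ⊤)  OUT=(all ⊤)
  B2:  IN=(all ⊤)  OUT=(all ⊤)
  B3:  IN=(all ⊤)  OUT=(all ⊤)
  B4:  IN=(all ⊤)  OUT={d:+; rest ⊤}
  B5:  IN={d:+; rest ⊤}  OUT=(all ⊤)
  B6:  IN=(all ⊤)  OUT={a:+; rest ⊤}

Merge at B4: IN[B4] = OUT[B3] = {a: ⊤, b: ⊤, c: ⊤, d: ⊤, e: ⊤, f: ⊤}
Applying B4's transfer function to that IN value gives OUT[B4] (row B4 above).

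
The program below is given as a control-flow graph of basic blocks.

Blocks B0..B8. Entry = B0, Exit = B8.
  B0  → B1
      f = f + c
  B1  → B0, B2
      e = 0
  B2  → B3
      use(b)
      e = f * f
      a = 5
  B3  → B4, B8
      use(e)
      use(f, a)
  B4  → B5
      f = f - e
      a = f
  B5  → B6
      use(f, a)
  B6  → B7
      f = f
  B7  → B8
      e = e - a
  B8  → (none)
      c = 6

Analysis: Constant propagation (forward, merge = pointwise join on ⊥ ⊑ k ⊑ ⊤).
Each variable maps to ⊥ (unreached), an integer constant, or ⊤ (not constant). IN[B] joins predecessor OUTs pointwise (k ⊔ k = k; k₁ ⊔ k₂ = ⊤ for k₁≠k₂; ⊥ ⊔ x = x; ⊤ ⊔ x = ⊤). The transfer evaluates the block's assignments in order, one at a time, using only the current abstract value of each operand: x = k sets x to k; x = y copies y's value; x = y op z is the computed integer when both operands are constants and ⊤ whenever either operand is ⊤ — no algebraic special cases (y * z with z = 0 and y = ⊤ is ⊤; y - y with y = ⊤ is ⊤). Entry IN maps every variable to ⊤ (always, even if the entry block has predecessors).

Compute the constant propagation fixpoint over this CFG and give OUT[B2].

Answer: {a: 5, b: ⊤, c: ⊤, d: ⊤, e: ⊤, f: ⊤}

Working:
Fixpoint table:
  B0: | IN=(all ⊤) | OUT=(all ⊤)
  B1: | IN=(all ⊤) | OUT={e:0; rest ⊤}
  B2: | IN={e:0; rest ⊤} | OUT={a:5; rest ⊤}
  B3: | IN={a:5; rest ⊤} | OUT={a:5; rest ⊤}
  B4: | IN={a:5; rest ⊤} | OUT=(all ⊤)
  B5: | IN=(all ⊤) | OUT=(all ⊤)
  B6: | IN=(all ⊤) | OUT=(all ⊤)
  B7: | IN=(all ⊤) | OUT=(all ⊤)
  B8: | IN=(all ⊤) | OUT={c:6; rest ⊤}

Merge at B2: IN[B2] = OUT[B1] = {a: ⊤, b: ⊤, c: ⊤, d: ⊤, e: 0, f: ⊤}
Applying B2's transfer function to that IN value gives OUT[B2] (row B2 above).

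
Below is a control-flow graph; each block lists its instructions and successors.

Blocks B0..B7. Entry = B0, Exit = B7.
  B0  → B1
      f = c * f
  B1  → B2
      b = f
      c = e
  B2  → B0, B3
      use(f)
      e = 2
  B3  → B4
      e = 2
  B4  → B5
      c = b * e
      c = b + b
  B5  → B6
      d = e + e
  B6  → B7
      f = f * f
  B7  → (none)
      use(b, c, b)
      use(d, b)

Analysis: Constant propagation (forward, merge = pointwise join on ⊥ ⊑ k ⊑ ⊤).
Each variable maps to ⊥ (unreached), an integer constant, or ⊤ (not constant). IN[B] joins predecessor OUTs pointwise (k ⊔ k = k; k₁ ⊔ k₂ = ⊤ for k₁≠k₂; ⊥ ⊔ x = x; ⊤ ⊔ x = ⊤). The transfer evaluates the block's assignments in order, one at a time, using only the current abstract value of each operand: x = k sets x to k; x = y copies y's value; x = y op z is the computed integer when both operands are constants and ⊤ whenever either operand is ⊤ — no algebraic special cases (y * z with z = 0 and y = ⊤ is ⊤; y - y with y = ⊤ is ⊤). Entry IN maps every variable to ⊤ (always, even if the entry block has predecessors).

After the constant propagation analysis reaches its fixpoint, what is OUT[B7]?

Fixpoint table:
  B0: | IN=(all ⊤) | OUT=(all ⊤)
  B1: | IN=(all ⊤) | OUT=(all ⊤)
  B2: | IN=(all ⊤) | OUT={e:2; rest ⊤}
  B3: | IN={e:2; rest ⊤} | OUT={e:2; rest ⊤}
  B4: | IN={e:2; rest ⊤} | OUT={e:2; rest ⊤}
  B5: | IN={e:2; rest ⊤} | OUT={d:4, e:2; rest ⊤}
  B6: | IN={d:4, e:2; rest ⊤} | OUT={d:4, e:2; rest ⊤}
  B7: | IN={d:4, e:2; rest ⊤} | OUT={d:4, e:2; rest ⊤}

Merge at B7: IN[B7] = OUT[B6] = {a: ⊤, b: ⊤, c: ⊤, d: 4, e: 2, f: ⊤}
Applying B7's transfer function to that IN value gives OUT[B7] (row B7 above).

Answer: {a: ⊤, b: ⊤, c: ⊤, d: 4, e: 2, f: ⊤}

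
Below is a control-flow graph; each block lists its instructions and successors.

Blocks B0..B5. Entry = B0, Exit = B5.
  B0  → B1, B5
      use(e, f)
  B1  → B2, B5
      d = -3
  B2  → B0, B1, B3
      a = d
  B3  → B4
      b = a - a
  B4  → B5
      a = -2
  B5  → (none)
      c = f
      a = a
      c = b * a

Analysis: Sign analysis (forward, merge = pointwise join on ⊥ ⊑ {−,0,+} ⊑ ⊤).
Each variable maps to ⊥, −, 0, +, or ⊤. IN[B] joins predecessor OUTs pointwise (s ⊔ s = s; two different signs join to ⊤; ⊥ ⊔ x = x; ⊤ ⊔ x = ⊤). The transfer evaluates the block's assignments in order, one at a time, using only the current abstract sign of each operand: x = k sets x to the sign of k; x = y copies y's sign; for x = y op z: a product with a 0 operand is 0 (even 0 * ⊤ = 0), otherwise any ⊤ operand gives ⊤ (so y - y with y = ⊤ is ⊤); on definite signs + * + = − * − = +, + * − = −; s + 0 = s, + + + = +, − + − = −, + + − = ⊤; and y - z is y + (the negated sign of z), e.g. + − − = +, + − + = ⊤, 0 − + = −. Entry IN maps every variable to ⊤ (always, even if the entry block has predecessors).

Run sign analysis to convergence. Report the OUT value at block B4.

Answer: {a: -, b: ⊤, c: ⊤, d: -, e: ⊤, f: ⊤}

Working:
Per-block solution:
  B0:  IN=(all ⊤)  OUT=(all ⊤)
  B1:  IN=(all ⊤)  OUT={d:-; rest ⊤}
  B2:  IN={d:-; rest ⊤}  OUT={a:-, d:-; rest ⊤}
  B3:  IN={a:-, d:-; rest ⊤}  OUT={a:-, d:-; rest ⊤}
  B4:  IN={a:-, d:-; rest ⊤}  OUT={a:-, d:-; rest ⊤}
  B5:  IN=(all ⊤)  OUT=(all ⊤)

Merge at B4: IN[B4] = OUT[B3] = {a: -, b: ⊤, c: ⊤, d: -, e: ⊤, f: ⊤}
Applying B4's transfer function to that IN value gives OUT[B4] (row B4 above).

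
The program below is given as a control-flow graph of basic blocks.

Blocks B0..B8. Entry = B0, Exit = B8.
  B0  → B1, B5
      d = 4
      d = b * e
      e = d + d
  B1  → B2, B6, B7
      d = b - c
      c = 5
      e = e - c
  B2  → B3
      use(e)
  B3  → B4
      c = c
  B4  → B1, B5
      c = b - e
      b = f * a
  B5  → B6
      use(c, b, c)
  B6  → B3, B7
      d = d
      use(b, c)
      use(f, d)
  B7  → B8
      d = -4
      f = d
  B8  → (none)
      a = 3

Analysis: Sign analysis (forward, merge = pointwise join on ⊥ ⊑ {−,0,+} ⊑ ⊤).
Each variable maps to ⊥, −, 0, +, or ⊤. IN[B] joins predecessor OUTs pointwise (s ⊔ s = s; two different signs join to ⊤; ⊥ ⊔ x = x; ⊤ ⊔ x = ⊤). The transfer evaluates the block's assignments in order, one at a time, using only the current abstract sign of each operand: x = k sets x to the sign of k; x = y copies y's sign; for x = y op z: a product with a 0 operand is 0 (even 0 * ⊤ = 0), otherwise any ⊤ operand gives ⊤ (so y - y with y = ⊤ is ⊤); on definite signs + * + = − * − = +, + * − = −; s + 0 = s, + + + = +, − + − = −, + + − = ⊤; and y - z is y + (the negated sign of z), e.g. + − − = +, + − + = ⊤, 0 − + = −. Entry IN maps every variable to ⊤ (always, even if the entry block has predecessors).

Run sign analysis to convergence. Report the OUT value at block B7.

Answer: {a: ⊤, b: ⊤, c: ⊤, d: -, e: ⊤, f: -}

Trace:
Fixpoint table:
  B0: | IN=(all ⊤) | OUT=(all ⊤)
  B1: | IN=(all ⊤) | OUT={c:+; rest ⊤}
  B2: | IN={c:+; rest ⊤} | OUT={c:+; rest ⊤}
  B3: | IN=(all ⊤) | OUT=(all ⊤)
  B4: | IN=(all ⊤) | OUT=(all ⊤)
  B5: | IN=(all ⊤) | OUT=(all ⊤)
  B6: | IN=(all ⊤) | OUT=(all ⊤)
  B7: | IN=(all ⊤) | OUT={d:-, f:-; rest ⊤}
  B8: | IN={d:-, f:-; rest ⊤} | OUT={a:+, d:-, f:-; rest ⊤}

Merge at B7: IN[B7] = OUT[B1] ⊔ OUT[B6] = {a: ⊤, b: ⊤, c: ⊤, d: ⊤, e: ⊤, f: ⊤}
Applying B7's transfer function to that IN value gives OUT[B7] (row B7 above).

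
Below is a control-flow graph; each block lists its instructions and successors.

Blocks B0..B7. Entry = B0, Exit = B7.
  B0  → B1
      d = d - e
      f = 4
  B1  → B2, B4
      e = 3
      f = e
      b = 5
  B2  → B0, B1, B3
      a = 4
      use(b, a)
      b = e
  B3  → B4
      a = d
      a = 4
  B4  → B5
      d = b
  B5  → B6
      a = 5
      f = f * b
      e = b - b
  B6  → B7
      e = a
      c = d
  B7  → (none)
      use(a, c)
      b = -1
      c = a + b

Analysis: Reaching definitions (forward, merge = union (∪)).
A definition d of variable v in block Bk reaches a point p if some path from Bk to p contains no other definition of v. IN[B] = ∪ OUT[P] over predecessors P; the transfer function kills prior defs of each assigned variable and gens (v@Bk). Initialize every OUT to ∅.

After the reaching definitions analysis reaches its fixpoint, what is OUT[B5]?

Answer: {a@B5, b@B1, b@B2, d@B4, e@B5, f@B5}

Working:
Per-block solution:
  B0:   IN={a@B2, b@B2, d@B0, e@B1, f@B1}   OUT={a@B2, b@B2, d@B0, e@B1, f@B0}
  B1:   IN={a@B2, b@B2, d@B0, e@B1, f@B0, f@B1}   OUT={a@B2, b@B1, d@B0, e@B1, f@B1}
  B2:   IN={a@B2, b@B1, d@B0, e@B1, f@B1}   OUT={a@B2, b@B2, d@B0, e@B1, f@B1}
  B3:   IN={a@B2, b@B2, d@B0, e@B1, f@B1}   OUT={a@B3, b@B2, d@B0, e@B1, f@B1}
  B4:   IN={a@B2, a@B3, b@B1, b@B2, d@B0, e@B1, f@B1}   OUT={a@B2, a@B3, b@B1, b@B2, d@B4, e@B1, f@B1}
  B5:   IN={a@B2, a@B3, b@B1, b@B2, d@B4, e@B1, f@B1}   OUT={a@B5, b@B1, b@B2, d@B4, e@B5, f@B5}
  B6:   IN={a@B5, b@B1, b@B2, d@B4, e@B5, f@B5}   OUT={a@B5, b@B1, b@B2, c@B6, d@B4, e@B6, f@B5}
  B7:   IN={a@B5, b@B1, b@B2, c@B6, d@B4, e@B6, f@B5}   OUT={a@B5, b@B7, c@B7, d@B4, e@B6, f@B5}

Merge at B5: IN[B5] = OUT[B4] = {a@B2, a@B3, b@B1, b@B2, d@B4, e@B1, f@B1}
Applying B5's transfer function to that IN value gives OUT[B5] (row B5 above).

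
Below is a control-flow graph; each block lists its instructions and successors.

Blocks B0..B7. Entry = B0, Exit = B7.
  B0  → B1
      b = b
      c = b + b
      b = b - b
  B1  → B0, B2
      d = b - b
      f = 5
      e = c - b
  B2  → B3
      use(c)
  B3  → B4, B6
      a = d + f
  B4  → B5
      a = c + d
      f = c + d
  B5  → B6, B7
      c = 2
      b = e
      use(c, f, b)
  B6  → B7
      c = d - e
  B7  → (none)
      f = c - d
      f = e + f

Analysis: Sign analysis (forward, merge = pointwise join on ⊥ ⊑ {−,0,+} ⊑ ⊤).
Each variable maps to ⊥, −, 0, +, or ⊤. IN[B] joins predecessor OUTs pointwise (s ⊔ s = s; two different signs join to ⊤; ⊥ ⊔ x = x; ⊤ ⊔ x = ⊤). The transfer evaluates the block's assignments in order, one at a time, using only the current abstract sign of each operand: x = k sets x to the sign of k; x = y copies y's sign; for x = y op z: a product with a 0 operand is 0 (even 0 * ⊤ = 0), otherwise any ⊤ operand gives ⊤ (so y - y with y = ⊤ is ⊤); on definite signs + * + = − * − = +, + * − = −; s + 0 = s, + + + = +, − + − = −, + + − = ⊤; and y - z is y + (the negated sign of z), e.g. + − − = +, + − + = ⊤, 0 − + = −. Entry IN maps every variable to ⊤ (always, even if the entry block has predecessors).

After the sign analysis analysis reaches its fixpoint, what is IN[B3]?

Answer: {a: ⊤, b: ⊤, c: ⊤, d: ⊤, e: ⊤, f: +}

Trace:
Converged values:
  B0:  IN=(all ⊤)  OUT=(all ⊤)
  B1:  IN=(all ⊤)  OUT={f:+; rest ⊤}
  B2:  IN={f:+; rest ⊤}  OUT={f:+; rest ⊤}
  B3:  IN={f:+; rest ⊤}  OUT={f:+; rest ⊤}
  B4:  IN={f:+; rest ⊤}  OUT=(all ⊤)
  B5:  IN=(all ⊤)  OUT={c:+; rest ⊤}
  B6:  IN=(all ⊤)  OUT=(all ⊤)
  B7:  IN=(all ⊤)  OUT=(all ⊤)

Merge at B3: IN[B3] = OUT[B2] = {a: ⊤, b: ⊤, c: ⊤, d: ⊤, e: ⊤, f: +}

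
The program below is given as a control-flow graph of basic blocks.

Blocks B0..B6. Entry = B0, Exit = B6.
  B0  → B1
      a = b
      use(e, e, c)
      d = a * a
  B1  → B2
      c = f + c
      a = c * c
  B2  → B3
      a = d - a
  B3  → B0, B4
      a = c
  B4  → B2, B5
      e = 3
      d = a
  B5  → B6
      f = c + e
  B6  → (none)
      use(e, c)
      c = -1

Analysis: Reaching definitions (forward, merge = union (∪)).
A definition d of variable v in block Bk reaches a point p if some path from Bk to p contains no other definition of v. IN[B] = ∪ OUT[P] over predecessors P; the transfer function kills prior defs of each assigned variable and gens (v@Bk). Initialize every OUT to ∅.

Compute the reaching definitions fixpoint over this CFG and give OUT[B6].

Fixpoint table:
  B0: | IN={a@B3, c@B1, d@B0, d@B4, e@B4} | OUT={a@B0, c@B1, d@B0, e@B4}
  B1: | IN={a@B0, c@B1, d@B0, e@B4} | OUT={a@B1, c@B1, d@B0, e@B4}
  B2: | IN={a@B1, a@B3, c@B1, d@B0, d@B4, e@B4} | OUT={a@B2, c@B1, d@B0, d@B4, e@B4}
  B3: | IN={a@B2, c@B1, d@B0, d@B4, e@B4} | OUT={a@B3, c@B1, d@B0, d@B4, e@B4}
  B4: | IN={a@B3, c@B1, d@B0, d@B4, e@B4} | OUT={a@B3, c@B1, d@B4, e@B4}
  B5: | IN={a@B3, c@B1, d@B4, e@B4} | OUT={a@B3, c@B1, d@B4, e@B4, f@B5}
  B6: | IN={a@B3, c@B1, d@B4, e@B4, f@B5} | OUT={a@B3, c@B6, d@B4, e@B4, f@B5}

Merge at B6: IN[B6] = OUT[B5] = {a@B3, c@B1, d@B4, e@B4, f@B5}
Applying B6's transfer function to that IN value gives OUT[B6] (row B6 above).

Answer: {a@B3, c@B6, d@B4, e@B4, f@B5}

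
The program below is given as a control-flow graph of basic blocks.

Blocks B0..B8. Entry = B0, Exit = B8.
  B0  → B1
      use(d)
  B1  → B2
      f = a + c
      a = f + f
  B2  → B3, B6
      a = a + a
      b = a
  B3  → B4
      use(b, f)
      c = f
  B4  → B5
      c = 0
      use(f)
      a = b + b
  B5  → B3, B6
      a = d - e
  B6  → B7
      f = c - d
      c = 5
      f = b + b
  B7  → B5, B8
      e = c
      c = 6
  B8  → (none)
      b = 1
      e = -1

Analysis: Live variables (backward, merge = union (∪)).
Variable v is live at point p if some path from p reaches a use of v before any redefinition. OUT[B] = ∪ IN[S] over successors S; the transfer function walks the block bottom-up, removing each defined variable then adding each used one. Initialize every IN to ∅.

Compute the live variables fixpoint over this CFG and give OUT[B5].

Answer: {b, c, d, e, f}

Trace:
Per-block solution:
  B0:  IN={a, c, d, e}  OUT={a, c, d, e}
  B1:  IN={a, c, d, e}  OUT={a, c, d, e, f}
  B2:  IN={a, c, d, e, f}  OUT={b, c, d, e, f}
  B3:  IN={b, d, e, f}  OUT={b, d, e, f}
  B4:  IN={b, d, e, f}  OUT={b, c, d, e, f}
  B5:  IN={b, c, d, e, f}  OUT={b, c, d, e, f}
  B6:  IN={b, c, d}  OUT={b, c, d, f}
  B7:  IN={b, c, d, f}  OUT={b, c, d, e, f}
  B8:  IN={}  OUT={}

Merge at B5: OUT[B5] = IN[B3] ⊔ IN[B6] = {b, c, d, e, f}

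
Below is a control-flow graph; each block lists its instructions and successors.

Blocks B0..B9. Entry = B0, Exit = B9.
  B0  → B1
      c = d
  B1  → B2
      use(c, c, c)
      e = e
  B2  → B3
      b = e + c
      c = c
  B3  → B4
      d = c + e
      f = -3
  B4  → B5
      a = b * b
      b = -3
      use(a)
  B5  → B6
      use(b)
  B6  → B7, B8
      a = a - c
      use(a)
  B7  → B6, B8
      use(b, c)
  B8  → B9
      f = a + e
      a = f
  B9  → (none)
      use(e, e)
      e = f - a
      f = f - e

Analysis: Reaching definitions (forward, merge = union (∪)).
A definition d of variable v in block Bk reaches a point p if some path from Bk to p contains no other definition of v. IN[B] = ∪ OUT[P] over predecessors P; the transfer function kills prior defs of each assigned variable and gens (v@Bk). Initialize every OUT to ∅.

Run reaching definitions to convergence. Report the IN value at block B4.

Per-block solution:
  B0: | IN={} | OUT={c@B0}
  B1: | IN={c@B0} | OUT={c@B0, e@B1}
  B2: | IN={c@B0, e@B1} | OUT={b@B2, c@B2, e@B1}
  B3: | IN={b@B2, c@B2, e@B1} | OUT={b@B2, c@B2, d@B3, e@B1, f@B3}
  B4: | IN={b@B2, c@B2, d@B3, e@B1, f@B3} | OUT={a@B4, b@B4, c@B2, d@B3, e@B1, f@B3}
  B5: | IN={a@B4, b@B4, c@B2, d@B3, e@B1, f@B3} | OUT={a@B4, b@B4, c@B2, d@B3, e@B1, f@B3}
  B6: | IN={a@B4, a@B6, b@B4, c@B2, d@B3, e@B1, f@B3} | OUT={a@B6, b@B4, c@B2, d@B3, e@B1, f@B3}
  B7: | IN={a@B6, b@B4, c@B2, d@B3, e@B1, f@B3} | OUT={a@B6, b@B4, c@B2, d@B3, e@B1, f@B3}
  B8: | IN={a@B6, b@B4, c@B2, d@B3, e@B1, f@B3} | OUT={a@B8, b@B4, c@B2, d@B3, e@B1, f@B8}
  B9: | IN={a@B8, b@B4, c@B2, d@B3, e@B1, f@B8} | OUT={a@B8, b@B4, c@B2, d@B3, e@B9, f@B9}

Merge at B4: IN[B4] = OUT[B3] = {b@B2, c@B2, d@B3, e@B1, f@B3}

Answer: {b@B2, c@B2, d@B3, e@B1, f@B3}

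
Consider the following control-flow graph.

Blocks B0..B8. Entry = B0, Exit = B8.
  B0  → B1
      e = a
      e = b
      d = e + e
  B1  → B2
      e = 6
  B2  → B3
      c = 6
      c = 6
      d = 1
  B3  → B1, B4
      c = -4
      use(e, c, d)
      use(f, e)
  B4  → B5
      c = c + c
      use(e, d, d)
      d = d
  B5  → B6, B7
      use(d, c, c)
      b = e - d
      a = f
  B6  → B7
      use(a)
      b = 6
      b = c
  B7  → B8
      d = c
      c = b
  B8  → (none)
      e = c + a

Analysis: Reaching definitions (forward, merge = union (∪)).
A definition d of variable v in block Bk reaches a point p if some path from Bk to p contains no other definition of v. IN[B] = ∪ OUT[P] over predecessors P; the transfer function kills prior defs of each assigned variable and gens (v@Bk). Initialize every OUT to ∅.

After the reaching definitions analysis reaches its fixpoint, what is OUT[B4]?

Answer: {c@B4, d@B4, e@B1}

Trace:
Converged values:
  B0: | IN={} | OUT={d@B0, e@B0}
  B1: | IN={c@B3, d@B0, d@B2, e@B0, e@B1} | OUT={c@B3, d@B0, d@B2, e@B1}
  B2: | IN={c@B3, d@B0, d@B2, e@B1} | OUT={c@B2, d@B2, e@B1}
  B3: | IN={c@B2, d@B2, e@B1} | OUT={c@B3, d@B2, e@B1}
  B4: | IN={c@B3, d@B2, e@B1} | OUT={c@B4, d@B4, e@B1}
  B5: | IN={c@B4, d@B4, e@B1} | OUT={a@B5, b@B5, c@B4, d@B4, e@B1}
  B6: | IN={a@B5, b@B5, c@B4, d@B4, e@B1} | OUT={a@B5, b@B6, c@B4, d@B4, e@B1}
  B7: | IN={a@B5, b@B5, b@B6, c@B4, d@B4, e@B1} | OUT={a@B5, b@B5, b@B6, c@B7, d@B7, e@B1}
  B8: | IN={a@B5, b@B5, b@B6, c@B7, d@B7, e@B1} | OUT={a@B5, b@B5, b@B6, c@B7, d@B7, e@B8}

Merge at B4: IN[B4] = OUT[B3] = {c@B3, d@B2, e@B1}
Applying B4's transfer function to that IN value gives OUT[B4] (row B4 above).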